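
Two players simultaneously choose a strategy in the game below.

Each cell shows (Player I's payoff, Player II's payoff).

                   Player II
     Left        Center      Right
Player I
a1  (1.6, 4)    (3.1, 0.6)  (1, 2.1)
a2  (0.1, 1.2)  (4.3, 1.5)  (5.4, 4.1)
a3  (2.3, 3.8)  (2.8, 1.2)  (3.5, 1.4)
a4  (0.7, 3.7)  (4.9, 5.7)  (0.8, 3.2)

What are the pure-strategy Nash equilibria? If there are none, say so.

The pure Nash equilibria are (a2, Right), (a3, Left), (a4, Center).

Player I against Left: payoffs 1.6, 0.1, 2.3, 0.7 → best response a3.
Player I against Center: payoffs 3.1, 4.3, 2.8, 4.9 → best response a4.
Player I against Right: payoffs 1, 5.4, 3.5, 0.8 → best response a2.
Player II against a1: payoffs 4, 0.6, 2.1 → best response Left.
Player II against a2: payoffs 1.2, 1.5, 4.1 → best response Right.
Player II against a3: payoffs 3.8, 1.2, 1.4 → best response Left.
Player II against a4: payoffs 3.7, 5.7, 3.2 → best response Center.
Mutual best responses: (a2, Right); (a3, Left); (a4, Center).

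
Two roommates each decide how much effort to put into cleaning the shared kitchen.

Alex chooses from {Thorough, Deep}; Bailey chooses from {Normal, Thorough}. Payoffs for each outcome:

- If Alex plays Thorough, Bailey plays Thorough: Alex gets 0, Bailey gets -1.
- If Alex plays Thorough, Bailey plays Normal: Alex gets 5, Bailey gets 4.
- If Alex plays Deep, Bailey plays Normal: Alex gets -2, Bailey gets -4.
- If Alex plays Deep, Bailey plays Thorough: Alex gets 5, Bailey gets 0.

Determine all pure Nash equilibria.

Alex against Normal: payoffs 5, -2 → best response Thorough.
Alex against Thorough: payoffs 0, 5 → best response Deep.
Bailey against Thorough: payoffs 4, -1 → best response Normal.
Bailey against Deep: payoffs -4, 0 → best response Thorough.
Mutual best responses: (Thorough, Normal); (Deep, Thorough).

(Thorough, Normal); (Deep, Thorough)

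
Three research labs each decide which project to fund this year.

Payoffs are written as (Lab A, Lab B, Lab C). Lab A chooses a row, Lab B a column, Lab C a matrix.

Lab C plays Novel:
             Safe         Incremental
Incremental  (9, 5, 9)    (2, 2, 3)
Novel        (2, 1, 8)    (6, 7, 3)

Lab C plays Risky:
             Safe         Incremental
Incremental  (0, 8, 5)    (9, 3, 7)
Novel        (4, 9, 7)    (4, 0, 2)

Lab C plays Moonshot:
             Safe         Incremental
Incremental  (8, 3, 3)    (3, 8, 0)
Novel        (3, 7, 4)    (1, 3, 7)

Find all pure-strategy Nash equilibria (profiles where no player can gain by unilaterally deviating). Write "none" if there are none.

For each strategy profile, look for a profitable unilateral deviation.
(Incremental, Safe, Novel): Lab A gets 9, best alternative 2; Lab B gets 5, best alternative 2; Lab C gets 9, best alternative 5. No profitable deviation — NE.
(Incremental, Safe, Risky): Lab A can switch to Novel (0 → 4). Not NE.
(Incremental, Safe, Moonshot): Lab B can switch to Incremental (3 → 8). Not NE.
(Incremental, Incremental, Novel): Lab A can switch to Novel (2 → 6). Not NE.
(Incremental, Incremental, Risky): Lab B can switch to Safe (3 → 8). Not NE.
(Incremental, Incremental, Moonshot): Lab C can switch to Novel (0 → 3). Not NE.
(Novel, Safe, Novel): Lab A can switch to Incremental (2 → 9). Not NE.
(The remaining 5 profiles each have a profitable deviation by the same check.)

Pure NE: (Incremental, Safe, Novel)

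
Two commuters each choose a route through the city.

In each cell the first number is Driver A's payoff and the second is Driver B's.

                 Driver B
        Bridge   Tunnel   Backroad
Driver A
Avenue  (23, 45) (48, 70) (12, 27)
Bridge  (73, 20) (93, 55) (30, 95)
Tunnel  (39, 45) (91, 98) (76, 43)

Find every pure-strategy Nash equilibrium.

This game has no pure Nash equilibrium.

(Avenue, Bridge): Driver A can switch to Bridge (23 → 73). Not NE.
(Avenue, Tunnel): Driver A can switch to Bridge (48 → 93). Not NE.
(Avenue, Backroad): Driver A can switch to Bridge (12 → 30). Not NE.
(Bridge, Bridge): Driver B can switch to Tunnel (20 → 55). Not NE.
(Bridge, Tunnel): Driver B can switch to Backroad (55 → 95). Not NE.
(Bridge, Backroad): Driver A can switch to Tunnel (30 → 76). Not NE.
(Tunnel, Bridge): Driver A can switch to Bridge (39 → 73). Not NE.
(Tunnel, Tunnel): Driver A can switch to Bridge (91 → 93). Not NE.
(Tunnel, Backroad): Driver B can switch to Bridge (43 → 45). Not NE.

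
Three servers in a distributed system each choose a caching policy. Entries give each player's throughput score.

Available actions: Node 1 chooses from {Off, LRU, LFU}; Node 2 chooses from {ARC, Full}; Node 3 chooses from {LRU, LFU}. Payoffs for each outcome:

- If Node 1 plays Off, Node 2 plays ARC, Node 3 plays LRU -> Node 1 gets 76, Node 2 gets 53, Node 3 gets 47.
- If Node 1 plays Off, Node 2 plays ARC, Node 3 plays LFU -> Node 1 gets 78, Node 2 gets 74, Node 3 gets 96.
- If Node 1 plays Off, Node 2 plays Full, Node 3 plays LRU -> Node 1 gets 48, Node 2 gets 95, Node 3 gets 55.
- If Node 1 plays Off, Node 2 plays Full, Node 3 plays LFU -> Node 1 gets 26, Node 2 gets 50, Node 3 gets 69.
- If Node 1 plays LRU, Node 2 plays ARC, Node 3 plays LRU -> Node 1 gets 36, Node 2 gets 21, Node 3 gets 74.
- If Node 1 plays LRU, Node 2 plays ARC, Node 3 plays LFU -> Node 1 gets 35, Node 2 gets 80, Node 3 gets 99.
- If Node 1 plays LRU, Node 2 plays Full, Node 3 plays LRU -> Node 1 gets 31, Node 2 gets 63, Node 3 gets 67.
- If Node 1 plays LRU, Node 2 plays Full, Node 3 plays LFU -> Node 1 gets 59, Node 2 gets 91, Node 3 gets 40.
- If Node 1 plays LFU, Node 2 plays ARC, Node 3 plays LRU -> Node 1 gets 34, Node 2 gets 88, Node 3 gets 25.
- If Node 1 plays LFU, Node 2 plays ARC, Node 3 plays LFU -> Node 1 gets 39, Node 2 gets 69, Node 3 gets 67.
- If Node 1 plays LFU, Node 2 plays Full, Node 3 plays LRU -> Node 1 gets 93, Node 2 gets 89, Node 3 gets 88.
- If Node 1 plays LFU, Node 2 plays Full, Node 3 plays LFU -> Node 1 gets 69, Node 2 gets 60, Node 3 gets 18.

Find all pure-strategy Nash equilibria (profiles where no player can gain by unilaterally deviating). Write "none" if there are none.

The pure Nash equilibria are (Off, ARC, LFU), (LFU, Full, LRU).

For each player, find the best response to each opponent profile; mutual best responses are the pure NE.
Node 1 against (ARC, LRU): payoffs 76, 36, 34 → best response Off.
Node 1 against (ARC, LFU): payoffs 78, 35, 39 → best response Off.
Node 1 against (Full, LRU): payoffs 48, 31, 93 → best response LFU.
Node 1 against (Full, LFU): payoffs 26, 59, 69 → best response LFU.
Node 2 against (Off, LRU): payoffs 53, 95 → best response Full.
Node 2 against (Off, LFU): payoffs 74, 50 → best response ARC.
Node 2 against (LRU, LRU): payoffs 21, 63 → best response Full.
Node 2 against (LRU, LFU): payoffs 80, 91 → best response Full.
Node 2 against (LFU, LRU): payoffs 88, 89 → best response Full.
Node 2 against (LFU, LFU): payoffs 69, 60 → best response ARC.
Node 3 against (Off, ARC): payoffs 47, 96 → best response LFU.
Node 3 against (Off, Full): payoffs 55, 69 → best response LFU.
Node 3 against (LRU, ARC): payoffs 74, 99 → best response LFU.
Node 3 against (LRU, Full): payoffs 67, 40 → best response LRU.
Node 3 against (LFU, ARC): payoffs 25, 67 → best response LFU.
Node 3 against (LFU, Full): payoffs 88, 18 → best response LRU.
Mutual best responses: (Off, ARC, LFU); (LFU, Full, LRU).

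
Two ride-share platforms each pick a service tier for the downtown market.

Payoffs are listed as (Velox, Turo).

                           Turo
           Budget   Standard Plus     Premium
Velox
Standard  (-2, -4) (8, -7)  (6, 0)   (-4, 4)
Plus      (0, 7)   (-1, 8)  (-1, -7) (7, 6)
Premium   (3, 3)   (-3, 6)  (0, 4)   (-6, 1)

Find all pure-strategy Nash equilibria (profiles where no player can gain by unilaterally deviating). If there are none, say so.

none

(Standard, Budget): Velox can switch to Plus (-2 → 0). Not NE.
(Standard, Standard): Turo can switch to Budget (-7 → -4). Not NE.
(Standard, Plus): Turo can switch to Premium (0 → 4). Not NE.
(Standard, Premium): Velox can switch to Plus (-4 → 7). Not NE.
(Plus, Budget): Velox can switch to Premium (0 → 3). Not NE.
(Plus, Standard): Velox can switch to Standard (-1 → 8). Not NE.
(Plus, Plus): Velox can switch to Standard (-1 → 6). Not NE.
(Plus, Premium): Turo can switch to Budget (6 → 7). Not NE.
(The remaining 4 profiles each have a profitable deviation by the same check.)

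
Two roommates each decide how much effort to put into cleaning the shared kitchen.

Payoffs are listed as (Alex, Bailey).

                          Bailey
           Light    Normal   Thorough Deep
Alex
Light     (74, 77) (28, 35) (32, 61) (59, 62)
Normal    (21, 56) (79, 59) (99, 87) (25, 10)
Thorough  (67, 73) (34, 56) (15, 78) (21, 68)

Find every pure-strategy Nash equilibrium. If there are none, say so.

Alex against Light: payoffs 74, 21, 67 → best response Light.
Alex against Normal: payoffs 28, 79, 34 → best response Normal.
Alex against Thorough: payoffs 32, 99, 15 → best response Normal.
Alex against Deep: payoffs 59, 25, 21 → best response Light.
Bailey against Light: payoffs 77, 35, 61, 62 → best response Light.
Bailey against Normal: payoffs 56, 59, 87, 10 → best response Thorough.
Bailey against Thorough: payoffs 73, 56, 78, 68 → best response Thorough.
Mutual best responses: (Light, Light); (Normal, Thorough).

(Light, Light); (Normal, Thorough)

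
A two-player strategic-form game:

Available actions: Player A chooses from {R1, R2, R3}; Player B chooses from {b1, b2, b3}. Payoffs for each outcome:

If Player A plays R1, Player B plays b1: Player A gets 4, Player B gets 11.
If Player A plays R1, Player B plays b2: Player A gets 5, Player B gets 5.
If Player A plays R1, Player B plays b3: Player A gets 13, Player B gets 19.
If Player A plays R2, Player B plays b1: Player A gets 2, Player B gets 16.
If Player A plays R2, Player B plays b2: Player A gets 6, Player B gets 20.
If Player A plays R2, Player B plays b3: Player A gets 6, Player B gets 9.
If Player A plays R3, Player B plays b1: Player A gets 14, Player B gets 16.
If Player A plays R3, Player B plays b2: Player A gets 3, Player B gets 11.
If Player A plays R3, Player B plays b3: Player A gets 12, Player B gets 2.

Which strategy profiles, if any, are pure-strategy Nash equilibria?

(R1, b1): Player A can switch to R3 (4 → 14). Not NE.
(R1, b2): Player A can switch to R2 (5 → 6). Not NE.
(R1, b3): Player A gets 13, best alternative 12; Player B gets 19, best alternative 11. No profitable deviation — NE.
(R2, b1): Player A can switch to R1 (2 → 4). Not NE.
(R2, b2): Player A gets 6, best alternative 5; Player B gets 20, best alternative 16. No profitable deviation — NE.
(R2, b3): Player A can switch to R1 (6 → 13). Not NE.
(R3, b1): Player A gets 14, best alternative 4; Player B gets 16, best alternative 11. No profitable deviation — NE.
(R3, b2): Player A can switch to R1 (3 → 5). Not NE.
(R3, b3): Player A can switch to R1 (12 → 13). Not NE.

(R1, b3), (R2, b2), (R3, b1)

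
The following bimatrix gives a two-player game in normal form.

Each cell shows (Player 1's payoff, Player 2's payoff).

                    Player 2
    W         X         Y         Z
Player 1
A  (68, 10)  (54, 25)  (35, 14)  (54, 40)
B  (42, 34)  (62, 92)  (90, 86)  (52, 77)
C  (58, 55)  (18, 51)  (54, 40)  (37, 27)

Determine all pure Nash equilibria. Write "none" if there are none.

Check each profile: it is a Nash equilibrium iff no player can strictly gain by switching unilaterally.
(A, W): Player 2 can switch to X (10 → 25). Not NE.
(A, X): Player 1 can switch to B (54 → 62). Not NE.
(A, Y): Player 1 can switch to B (35 → 90). Not NE.
(A, Z): Player 1 gets 54, best alternative 52; Player 2 gets 40, best alternative 25. No profitable deviation — NE.
(B, W): Player 1 can switch to A (42 → 68). Not NE.
(B, X): Player 1 gets 62, best alternative 54; Player 2 gets 92, best alternative 86. No profitable deviation — NE.
(B, Y): Player 2 can switch to X (86 → 92). Not NE.
(B, Z): Player 1 can switch to A (52 → 54). Not NE.
(C, W): Player 1 can switch to A (58 → 68). Not NE.
(C, X): Player 1 can switch to A (18 → 54). Not NE.
(C, Y): Player 1 can switch to B (54 → 90). Not NE.
(C, Z): Player 1 can switch to A (37 → 54). Not NE.

(A, Z); (B, X)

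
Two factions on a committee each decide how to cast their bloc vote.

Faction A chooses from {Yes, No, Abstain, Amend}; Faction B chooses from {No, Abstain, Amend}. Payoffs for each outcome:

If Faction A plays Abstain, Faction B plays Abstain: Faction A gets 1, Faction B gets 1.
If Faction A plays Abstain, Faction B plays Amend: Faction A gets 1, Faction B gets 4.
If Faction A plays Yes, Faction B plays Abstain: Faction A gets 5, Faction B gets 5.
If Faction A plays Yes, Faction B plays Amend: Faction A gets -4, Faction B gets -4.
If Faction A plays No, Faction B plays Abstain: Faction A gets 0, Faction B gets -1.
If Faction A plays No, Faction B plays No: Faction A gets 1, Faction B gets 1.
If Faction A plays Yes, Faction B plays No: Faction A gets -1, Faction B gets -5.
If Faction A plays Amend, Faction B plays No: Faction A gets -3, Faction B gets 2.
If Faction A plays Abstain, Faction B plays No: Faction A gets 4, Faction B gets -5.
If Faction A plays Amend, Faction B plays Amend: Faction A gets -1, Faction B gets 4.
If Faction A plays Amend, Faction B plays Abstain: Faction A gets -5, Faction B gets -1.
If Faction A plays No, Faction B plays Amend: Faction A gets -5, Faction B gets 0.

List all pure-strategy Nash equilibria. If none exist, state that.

(Yes, No): Faction A can switch to No (-1 → 1). Not NE.
(Yes, Abstain): Faction A gets 5, best alternative 1; Faction B gets 5, best alternative -4. No profitable deviation — NE.
(Yes, Amend): Faction A can switch to Abstain (-4 → 1). Not NE.
(No, No): Faction A can switch to Abstain (1 → 4). Not NE.
(No, Abstain): Faction A can switch to Yes (0 → 5). Not NE.
(No, Amend): Faction A can switch to Yes (-5 → -4). Not NE.
(Abstain, No): Faction B can switch to Abstain (-5 → 1). Not NE.
(Abstain, Abstain): Faction A can switch to Yes (1 → 5). Not NE.
(Abstain, Amend): Faction A gets 1, best alternative -1; Faction B gets 4, best alternative 1. No profitable deviation — NE.
(Amend, No): Faction A can switch to Yes (-3 → -1). Not NE.
(The remaining 2 profiles each have a profitable deviation by the same check.)

The pure Nash equilibria are (Yes, Abstain), (Abstain, Amend).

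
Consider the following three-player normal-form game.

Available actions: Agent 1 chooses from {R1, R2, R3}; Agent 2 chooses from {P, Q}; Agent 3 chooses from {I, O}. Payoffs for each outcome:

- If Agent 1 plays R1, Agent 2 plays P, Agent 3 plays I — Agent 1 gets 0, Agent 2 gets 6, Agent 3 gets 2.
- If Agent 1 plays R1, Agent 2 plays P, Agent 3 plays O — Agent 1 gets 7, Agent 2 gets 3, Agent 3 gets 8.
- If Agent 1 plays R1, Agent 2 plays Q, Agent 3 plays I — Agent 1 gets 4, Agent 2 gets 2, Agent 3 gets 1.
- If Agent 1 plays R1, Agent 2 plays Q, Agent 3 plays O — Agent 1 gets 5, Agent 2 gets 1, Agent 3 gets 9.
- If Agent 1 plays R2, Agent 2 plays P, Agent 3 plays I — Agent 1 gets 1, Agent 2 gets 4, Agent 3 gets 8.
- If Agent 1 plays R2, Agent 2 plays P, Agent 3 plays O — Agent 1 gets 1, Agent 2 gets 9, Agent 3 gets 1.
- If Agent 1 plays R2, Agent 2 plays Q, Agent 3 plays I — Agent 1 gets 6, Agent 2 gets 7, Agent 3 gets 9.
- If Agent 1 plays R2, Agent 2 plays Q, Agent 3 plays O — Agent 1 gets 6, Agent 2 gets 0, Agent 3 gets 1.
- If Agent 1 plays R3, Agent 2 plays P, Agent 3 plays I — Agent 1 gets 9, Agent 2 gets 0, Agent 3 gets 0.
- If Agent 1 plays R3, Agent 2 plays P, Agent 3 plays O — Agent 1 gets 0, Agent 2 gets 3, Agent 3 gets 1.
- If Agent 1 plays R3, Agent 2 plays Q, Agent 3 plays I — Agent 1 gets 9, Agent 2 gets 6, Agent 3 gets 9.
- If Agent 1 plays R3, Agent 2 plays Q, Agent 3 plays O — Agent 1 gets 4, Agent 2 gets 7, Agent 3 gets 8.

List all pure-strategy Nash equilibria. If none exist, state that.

(R1, P, I): Agent 1 can switch to R2 (0 → 1). Not NE.
(R1, P, O): Agent 1 gets 7, best alternative 1; Agent 2 gets 3, best alternative 1; Agent 3 gets 8, best alternative 2. No profitable deviation — NE.
(R1, Q, I): Agent 1 can switch to R2 (4 → 6). Not NE.
(R1, Q, O): Agent 1 can switch to R2 (5 → 6). Not NE.
(R2, P, I): Agent 1 can switch to R3 (1 → 9). Not NE.
(R2, P, O): Agent 1 can switch to R1 (1 → 7). Not NE.
(R2, Q, I): Agent 1 can switch to R3 (6 → 9). Not NE.
(R2, Q, O): Agent 2 can switch to P (0 → 9). Not NE.
(R3, P, I): Agent 2 can switch to Q (0 → 6). Not NE.
(R3, Q, I): Agent 1 gets 9, best alternative 6; Agent 2 gets 6, best alternative 0; Agent 3 gets 9, best alternative 8. No profitable deviation — NE.
(The remaining 2 profiles each have a profitable deviation by the same check.)

The pure Nash equilibria are (R1, P, O) and (R3, Q, I).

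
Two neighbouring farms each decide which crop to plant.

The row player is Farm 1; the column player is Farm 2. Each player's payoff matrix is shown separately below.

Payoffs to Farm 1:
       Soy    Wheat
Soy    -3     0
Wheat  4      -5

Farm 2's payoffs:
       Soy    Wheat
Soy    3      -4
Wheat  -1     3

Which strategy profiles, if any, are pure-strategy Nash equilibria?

This game has no pure Nash equilibrium.

Farm 1 against Soy: payoffs -3, 4 → best response Wheat.
Farm 1 against Wheat: payoffs 0, -5 → best response Soy.
Farm 2 against Soy: payoffs 3, -4 → best response Soy.
Farm 2 against Wheat: payoffs -1, 3 → best response Wheat.
No profile is a mutual best response for all players.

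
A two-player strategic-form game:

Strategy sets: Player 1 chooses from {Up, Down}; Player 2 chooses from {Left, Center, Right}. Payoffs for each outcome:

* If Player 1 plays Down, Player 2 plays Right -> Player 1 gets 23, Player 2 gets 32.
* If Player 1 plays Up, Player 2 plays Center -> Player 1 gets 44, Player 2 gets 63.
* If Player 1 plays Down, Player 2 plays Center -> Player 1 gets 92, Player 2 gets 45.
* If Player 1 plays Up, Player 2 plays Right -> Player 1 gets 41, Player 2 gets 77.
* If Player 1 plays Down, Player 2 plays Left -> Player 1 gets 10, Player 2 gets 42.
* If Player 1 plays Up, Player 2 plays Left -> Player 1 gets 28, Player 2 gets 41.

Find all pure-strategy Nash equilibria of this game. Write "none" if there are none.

The pure Nash equilibria are (Up, Right) and (Down, Center).

Player 1 against Left: payoffs 28, 10 → best response Up.
Player 1 against Center: payoffs 44, 92 → best response Down.
Player 1 against Right: payoffs 41, 23 → best response Up.
Player 2 against Up: payoffs 41, 63, 77 → best response Right.
Player 2 against Down: payoffs 42, 45, 32 → best response Center.
Mutual best responses: (Up, Right); (Down, Center).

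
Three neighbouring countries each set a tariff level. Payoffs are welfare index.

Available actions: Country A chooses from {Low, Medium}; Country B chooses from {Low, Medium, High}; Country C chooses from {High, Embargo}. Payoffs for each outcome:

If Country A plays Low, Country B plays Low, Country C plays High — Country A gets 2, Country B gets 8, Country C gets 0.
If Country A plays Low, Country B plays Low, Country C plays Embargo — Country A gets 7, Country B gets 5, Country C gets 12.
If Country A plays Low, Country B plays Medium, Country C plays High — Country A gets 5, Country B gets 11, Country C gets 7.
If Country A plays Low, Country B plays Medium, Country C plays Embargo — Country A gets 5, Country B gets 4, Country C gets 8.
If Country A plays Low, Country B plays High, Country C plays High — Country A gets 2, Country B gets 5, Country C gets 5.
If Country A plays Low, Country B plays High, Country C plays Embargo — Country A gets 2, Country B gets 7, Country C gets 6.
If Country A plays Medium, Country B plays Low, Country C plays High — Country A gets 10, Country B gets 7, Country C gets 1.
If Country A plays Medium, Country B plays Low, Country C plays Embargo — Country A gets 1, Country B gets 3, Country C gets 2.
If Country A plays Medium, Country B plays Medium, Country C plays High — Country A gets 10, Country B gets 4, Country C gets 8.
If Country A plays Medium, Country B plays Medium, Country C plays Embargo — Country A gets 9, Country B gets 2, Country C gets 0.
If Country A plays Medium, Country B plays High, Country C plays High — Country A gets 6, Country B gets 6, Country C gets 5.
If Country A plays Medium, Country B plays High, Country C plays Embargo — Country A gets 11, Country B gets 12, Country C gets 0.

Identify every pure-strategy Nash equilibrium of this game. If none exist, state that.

For each strategy profile, look for a profitable unilateral deviation.
(Low, Low, High): Country A can switch to Medium (2 → 10). Not NE.
(Low, Low, Embargo): Country B can switch to High (5 → 7). Not NE.
(Low, Medium, High): Country A can switch to Medium (5 → 10). Not NE.
(Low, Medium, Embargo): Country A can switch to Medium (5 → 9). Not NE.
(Low, High, High): Country A can switch to Medium (2 → 6). Not NE.
(Low, High, Embargo): Country A can switch to Medium (2 → 11). Not NE.
(The remaining 6 profiles each have a profitable deviation by the same check.)

No pure-strategy Nash equilibrium.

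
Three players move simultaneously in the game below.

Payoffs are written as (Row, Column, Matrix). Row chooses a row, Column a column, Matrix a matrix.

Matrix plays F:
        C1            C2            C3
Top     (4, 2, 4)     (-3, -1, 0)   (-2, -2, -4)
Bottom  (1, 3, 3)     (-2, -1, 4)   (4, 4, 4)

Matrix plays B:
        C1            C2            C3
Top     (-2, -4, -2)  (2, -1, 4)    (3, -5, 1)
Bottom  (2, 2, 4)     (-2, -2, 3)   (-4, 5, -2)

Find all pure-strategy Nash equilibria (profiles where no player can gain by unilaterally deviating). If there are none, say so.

(Top, C1, F), (Top, C2, B), (Bottom, C3, F)

Check each profile: it is a Nash equilibrium iff no player can strictly gain by switching unilaterally.
(Top, C1, F): Row gets 4, best alternative 1; Column gets 2, best alternative -1; Matrix gets 4, best alternative -2. No profitable deviation — NE.
(Top, C1, B): Row can switch to Bottom (-2 → 2). Not NE.
(Top, C2, F): Row can switch to Bottom (-3 → -2). Not NE.
(Top, C2, B): Row gets 2, best alternative -2; Column gets -1, best alternative -4; Matrix gets 4, best alternative 0. No profitable deviation — NE.
(Top, C3, F): Row can switch to Bottom (-2 → 4). Not NE.
(Top, C3, B): Column can switch to C1 (-5 → -4). Not NE.
(Bottom, C1, F): Row can switch to Top (1 → 4). Not NE.
(Bottom, C1, B): Column can switch to C3 (2 → 5). Not NE.
(Bottom, C3, F): Row gets 4, best alternative -2; Column gets 4, best alternative 3; Matrix gets 4, best alternative -2. No profitable deviation — NE.
(The remaining 3 profiles each have a profitable deviation by the same check.)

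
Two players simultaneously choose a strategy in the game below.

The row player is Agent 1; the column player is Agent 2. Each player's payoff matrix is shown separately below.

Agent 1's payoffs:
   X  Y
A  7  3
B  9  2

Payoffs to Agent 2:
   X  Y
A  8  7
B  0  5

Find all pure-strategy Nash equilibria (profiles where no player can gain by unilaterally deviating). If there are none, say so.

Agent 1 against X: payoffs 7, 9 → best response B.
Agent 1 against Y: payoffs 3, 2 → best response A.
Agent 2 against A: payoffs 8, 7 → best response X.
Agent 2 against B: payoffs 0, 5 → best response Y.
No profile is a mutual best response for all players.

No pure-strategy Nash equilibrium.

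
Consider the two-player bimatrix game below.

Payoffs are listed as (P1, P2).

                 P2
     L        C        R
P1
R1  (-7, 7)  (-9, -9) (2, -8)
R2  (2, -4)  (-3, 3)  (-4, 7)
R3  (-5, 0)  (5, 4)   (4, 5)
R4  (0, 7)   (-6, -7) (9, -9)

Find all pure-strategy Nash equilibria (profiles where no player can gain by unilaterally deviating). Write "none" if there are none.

P1 against L: payoffs -7, 2, -5, 0 → best response R2.
P1 against C: payoffs -9, -3, 5, -6 → best response R3.
P1 against R: payoffs 2, -4, 4, 9 → best response R4.
P2 against R1: payoffs 7, -9, -8 → best response L.
P2 against R2: payoffs -4, 3, 7 → best response R.
P2 against R3: payoffs 0, 4, 5 → best response R.
P2 against R4: payoffs 7, -7, -9 → best response L.
No profile is a mutual best response for all players.

none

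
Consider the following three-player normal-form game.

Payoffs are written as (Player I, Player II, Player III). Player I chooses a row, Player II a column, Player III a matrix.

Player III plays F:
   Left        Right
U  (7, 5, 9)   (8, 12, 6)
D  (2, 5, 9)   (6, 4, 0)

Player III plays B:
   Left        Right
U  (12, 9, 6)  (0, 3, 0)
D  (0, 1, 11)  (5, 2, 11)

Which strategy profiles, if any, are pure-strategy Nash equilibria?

Player I against (Left, F): payoffs 7, 2 → best response U.
Player I against (Left, B): payoffs 12, 0 → best response U.
Player I against (Right, F): payoffs 8, 6 → best response U.
Player I against (Right, B): payoffs 0, 5 → best response D.
Player II against (U, F): payoffs 5, 12 → best response Right.
Player II against (U, B): payoffs 9, 3 → best response Left.
Player II against (D, F): payoffs 5, 4 → best response Left.
Player II against (D, B): payoffs 1, 2 → best response Right.
Player III against (U, Left): payoffs 9, 6 → best response F.
Player III against (U, Right): payoffs 6, 0 → best response F.
Player III against (D, Left): payoffs 9, 11 → best response B.
Player III against (D, Right): payoffs 0, 11 → best response B.
Mutual best responses: (U, Right, F); (D, Right, B).

Pure-strategy Nash equilibria: (U, Right, F) and (D, Right, B)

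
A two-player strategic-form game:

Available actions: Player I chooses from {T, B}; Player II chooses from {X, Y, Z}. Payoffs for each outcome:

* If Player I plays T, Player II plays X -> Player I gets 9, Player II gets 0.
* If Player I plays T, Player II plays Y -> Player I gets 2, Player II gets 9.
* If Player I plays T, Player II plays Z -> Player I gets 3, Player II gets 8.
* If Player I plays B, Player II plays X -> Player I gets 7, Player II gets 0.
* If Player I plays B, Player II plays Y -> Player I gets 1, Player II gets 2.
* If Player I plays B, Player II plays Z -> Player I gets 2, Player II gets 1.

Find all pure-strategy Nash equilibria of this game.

Pure NE: (T, Y)

(T, X): Player II can switch to Y (0 → 9). Not NE.
(T, Y): Player I gets 2, best alternative 1; Player II gets 9, best alternative 8. No profitable deviation — NE.
(T, Z): Player II can switch to Y (8 → 9). Not NE.
(B, X): Player I can switch to T (7 → 9). Not NE.
(B, Y): Player I can switch to T (1 → 2). Not NE.
(B, Z): Player I can switch to T (2 → 3). Not NE.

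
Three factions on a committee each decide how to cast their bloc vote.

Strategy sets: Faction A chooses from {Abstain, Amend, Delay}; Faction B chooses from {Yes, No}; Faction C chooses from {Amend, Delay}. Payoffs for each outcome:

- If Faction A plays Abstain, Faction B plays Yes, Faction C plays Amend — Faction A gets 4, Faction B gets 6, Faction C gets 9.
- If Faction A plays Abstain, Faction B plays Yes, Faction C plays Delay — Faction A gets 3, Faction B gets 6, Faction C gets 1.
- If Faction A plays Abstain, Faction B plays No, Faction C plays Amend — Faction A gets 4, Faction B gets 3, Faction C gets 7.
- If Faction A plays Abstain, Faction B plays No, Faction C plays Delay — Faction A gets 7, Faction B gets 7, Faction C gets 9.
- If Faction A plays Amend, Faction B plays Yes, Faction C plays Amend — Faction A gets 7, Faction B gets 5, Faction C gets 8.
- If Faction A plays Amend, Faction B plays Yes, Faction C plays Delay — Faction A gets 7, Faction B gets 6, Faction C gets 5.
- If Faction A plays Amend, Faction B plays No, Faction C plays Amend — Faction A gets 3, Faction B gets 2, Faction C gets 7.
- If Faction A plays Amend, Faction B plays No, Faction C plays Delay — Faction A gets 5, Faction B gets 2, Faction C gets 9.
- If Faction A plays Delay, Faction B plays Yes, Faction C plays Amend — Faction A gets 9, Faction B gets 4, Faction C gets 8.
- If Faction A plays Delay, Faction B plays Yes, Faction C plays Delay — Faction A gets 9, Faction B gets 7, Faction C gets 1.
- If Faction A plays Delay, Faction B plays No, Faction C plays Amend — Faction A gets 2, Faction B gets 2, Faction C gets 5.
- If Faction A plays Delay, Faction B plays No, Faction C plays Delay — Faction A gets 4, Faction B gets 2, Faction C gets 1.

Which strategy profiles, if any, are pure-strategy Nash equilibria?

(Abstain, Yes, Amend): Faction A can switch to Amend (4 → 7). Not NE.
(Abstain, Yes, Delay): Faction A can switch to Amend (3 → 7). Not NE.
(Abstain, No, Amend): Faction B can switch to Yes (3 → 6). Not NE.
(Abstain, No, Delay): Faction A gets 7, best alternative 5; Faction B gets 7, best alternative 6; Faction C gets 9, best alternative 7. No profitable deviation — NE.
(Amend, Yes, Amend): Faction A can switch to Delay (7 → 9). Not NE.
(Amend, Yes, Delay): Faction A can switch to Delay (7 → 9). Not NE.
(Amend, No, Amend): Faction A can switch to Abstain (3 → 4). Not NE.
(Amend, No, Delay): Faction A can switch to Abstain (5 → 7). Not NE.
(Delay, Yes, Amend): Faction A gets 9, best alternative 7; Faction B gets 4, best alternative 2; Faction C gets 8, best alternative 1. No profitable deviation — NE.
(Delay, Yes, Delay): Faction C can switch to Amend (1 → 8). Not NE.
(The remaining 2 profiles each have a profitable deviation by the same check.)

The pure Nash equilibria are (Abstain, No, Delay) and (Delay, Yes, Amend).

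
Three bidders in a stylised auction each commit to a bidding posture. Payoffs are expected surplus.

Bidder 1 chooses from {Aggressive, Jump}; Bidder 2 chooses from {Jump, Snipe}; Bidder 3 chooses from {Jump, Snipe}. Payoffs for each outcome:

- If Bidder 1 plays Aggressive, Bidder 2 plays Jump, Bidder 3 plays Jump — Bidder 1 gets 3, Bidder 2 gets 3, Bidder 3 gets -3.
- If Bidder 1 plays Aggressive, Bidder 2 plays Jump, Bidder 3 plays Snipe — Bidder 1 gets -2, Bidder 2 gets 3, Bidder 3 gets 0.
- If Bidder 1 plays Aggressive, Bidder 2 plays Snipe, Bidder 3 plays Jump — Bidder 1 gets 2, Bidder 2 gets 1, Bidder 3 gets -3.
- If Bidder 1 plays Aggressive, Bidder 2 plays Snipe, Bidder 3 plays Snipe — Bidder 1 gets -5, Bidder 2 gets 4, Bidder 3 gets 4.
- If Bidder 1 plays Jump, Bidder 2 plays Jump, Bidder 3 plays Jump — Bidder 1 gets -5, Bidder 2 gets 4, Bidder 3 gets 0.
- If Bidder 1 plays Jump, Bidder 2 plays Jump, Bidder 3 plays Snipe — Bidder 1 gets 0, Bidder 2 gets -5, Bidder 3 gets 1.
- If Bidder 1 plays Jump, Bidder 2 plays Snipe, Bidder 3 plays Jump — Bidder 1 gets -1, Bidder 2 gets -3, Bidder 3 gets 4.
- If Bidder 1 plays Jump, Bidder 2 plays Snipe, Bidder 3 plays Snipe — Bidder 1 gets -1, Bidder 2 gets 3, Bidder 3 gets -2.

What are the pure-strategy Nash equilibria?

(Aggressive, Jump, Jump): Bidder 3 can switch to Snipe (-3 → 0). Not NE.
(Aggressive, Jump, Snipe): Bidder 1 can switch to Jump (-2 → 0). Not NE.
(Aggressive, Snipe, Jump): Bidder 2 can switch to Jump (1 → 3). Not NE.
(Aggressive, Snipe, Snipe): Bidder 1 can switch to Jump (-5 → -1). Not NE.
(Jump, Jump, Jump): Bidder 1 can switch to Aggressive (-5 → 3). Not NE.
(Jump, Jump, Snipe): Bidder 2 can switch to Snipe (-5 → 3). Not NE.
(Jump, Snipe, Jump): Bidder 1 can switch to Aggressive (-1 → 2). Not NE.
(Jump, Snipe, Snipe): Bidder 3 can switch to Jump (-2 → 4). Not NE.

No pure-strategy Nash equilibrium.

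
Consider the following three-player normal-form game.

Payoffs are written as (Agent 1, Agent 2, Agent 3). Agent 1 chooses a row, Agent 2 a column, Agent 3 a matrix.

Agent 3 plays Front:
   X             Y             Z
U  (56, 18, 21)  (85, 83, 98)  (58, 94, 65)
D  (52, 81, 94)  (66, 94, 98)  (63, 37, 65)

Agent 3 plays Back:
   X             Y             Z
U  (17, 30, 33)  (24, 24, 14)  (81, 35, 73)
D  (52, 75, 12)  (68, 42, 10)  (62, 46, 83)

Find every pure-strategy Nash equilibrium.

Pure NE: (U, Z, Back)

Check each profile: it is a Nash equilibrium iff no player can strictly gain by switching unilaterally.
(U, X, Front): Agent 2 can switch to Y (18 → 83). Not NE.
(U, X, Back): Agent 1 can switch to D (17 → 52). Not NE.
(U, Y, Front): Agent 2 can switch to Z (83 → 94). Not NE.
(U, Y, Back): Agent 1 can switch to D (24 → 68). Not NE.
(U, Z, Front): Agent 1 can switch to D (58 → 63). Not NE.
(U, Z, Back): Agent 1 gets 81, best alternative 62; Agent 2 gets 35, best alternative 30; Agent 3 gets 73, best alternative 65. No profitable deviation — NE.
(D, X, Front): Agent 1 can switch to U (52 → 56). Not NE.
(D, X, Back): Agent 3 can switch to Front (12 → 94). Not NE.
(D, Y, Front): Agent 1 can switch to U (66 → 85). Not NE.
(D, Y, Back): Agent 2 can switch to X (42 → 75). Not NE.
(D, Z, Front): Agent 2 can switch to X (37 → 81). Not NE.
(D, Z, Back): Agent 1 can switch to U (62 → 81). Not NE.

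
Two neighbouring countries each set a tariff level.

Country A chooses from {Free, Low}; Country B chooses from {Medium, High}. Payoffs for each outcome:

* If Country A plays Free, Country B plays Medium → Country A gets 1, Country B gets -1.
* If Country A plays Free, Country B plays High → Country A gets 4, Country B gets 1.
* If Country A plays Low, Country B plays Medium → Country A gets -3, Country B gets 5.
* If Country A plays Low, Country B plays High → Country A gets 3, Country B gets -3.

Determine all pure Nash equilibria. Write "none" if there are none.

(Free, High)

Country A against Medium: payoffs 1, -3 → best response Free.
Country A against High: payoffs 4, 3 → best response Free.
Country B against Free: payoffs -1, 1 → best response High.
Country B against Low: payoffs 5, -3 → best response Medium.
Mutual best responses: (Free, High).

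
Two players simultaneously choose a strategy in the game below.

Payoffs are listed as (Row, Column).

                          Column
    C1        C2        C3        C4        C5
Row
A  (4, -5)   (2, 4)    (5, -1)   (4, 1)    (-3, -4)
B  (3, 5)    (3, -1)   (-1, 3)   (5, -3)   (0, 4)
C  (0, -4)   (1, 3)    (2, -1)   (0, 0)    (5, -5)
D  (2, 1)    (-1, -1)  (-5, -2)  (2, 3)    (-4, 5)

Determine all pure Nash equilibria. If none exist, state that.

Mark each player's best response to every combination of opponents' strategies; a profile where every player is best-responding is a pure Nash equilibrium.
Row against C1: payoffs 4, 3, 0, 2 → best response A.
Row against C2: payoffs 2, 3, 1, -1 → best response B.
Row against C3: payoffs 5, -1, 2, -5 → best response A.
Row against C4: payoffs 4, 5, 0, 2 → best response B.
Row against C5: payoffs -3, 0, 5, -4 → best response C.
Column against A: payoffs -5, 4, -1, 1, -4 → best response C2.
Column against B: payoffs 5, -1, 3, -3, 4 → best response C1.
Column against C: payoffs -4, 3, -1, 0, -5 → best response C2.
Column against D: payoffs 1, -1, -2, 3, 5 → best response C5.
No profile is a mutual best response for all players.

This game has no pure Nash equilibrium.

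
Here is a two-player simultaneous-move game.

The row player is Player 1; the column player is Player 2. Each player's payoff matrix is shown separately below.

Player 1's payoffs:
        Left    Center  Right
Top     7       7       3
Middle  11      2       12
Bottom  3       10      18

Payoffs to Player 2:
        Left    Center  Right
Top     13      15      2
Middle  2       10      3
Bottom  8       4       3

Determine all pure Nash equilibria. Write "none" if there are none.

No pure-strategy Nash equilibrium.

For each strategy profile, look for a profitable unilateral deviation.
(Top, Left): Player 1 can switch to Middle (7 → 11). Not NE.
(Top, Center): Player 1 can switch to Bottom (7 → 10). Not NE.
(Top, Right): Player 1 can switch to Middle (3 → 12). Not NE.
(Middle, Left): Player 2 can switch to Center (2 → 10). Not NE.
(Middle, Center): Player 1 can switch to Top (2 → 7). Not NE.
(Middle, Right): Player 1 can switch to Bottom (12 → 18). Not NE.
(Bottom, Left): Player 1 can switch to Top (3 → 7). Not NE.
(Bottom, Center): Player 2 can switch to Left (4 → 8). Not NE.
(The remaining 1 profile has a profitable deviation by the same check.)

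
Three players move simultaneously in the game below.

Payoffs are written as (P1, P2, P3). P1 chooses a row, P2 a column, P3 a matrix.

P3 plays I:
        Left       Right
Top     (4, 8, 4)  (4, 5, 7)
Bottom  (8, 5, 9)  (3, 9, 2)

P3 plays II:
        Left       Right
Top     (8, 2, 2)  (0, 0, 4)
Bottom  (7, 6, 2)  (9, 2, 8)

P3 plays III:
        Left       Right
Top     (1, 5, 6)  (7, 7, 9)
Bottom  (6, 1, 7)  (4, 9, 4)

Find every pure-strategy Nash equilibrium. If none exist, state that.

(Top, Right, III)

P1 against (Left, I): payoffs 4, 8 → best response Bottom.
P1 against (Left, II): payoffs 8, 7 → best response Top.
P1 against (Left, III): payoffs 1, 6 → best response Bottom.
P1 against (Right, I): payoffs 4, 3 → best response Top.
P1 against (Right, II): payoffs 0, 9 → best response Bottom.
P1 against (Right, III): payoffs 7, 4 → best response Top.
P2 against (Top, I): payoffs 8, 5 → best response Left.
P2 against (Top, II): payoffs 2, 0 → best response Left.
P2 against (Top, III): payoffs 5, 7 → best response Right.
P2 against (Bottom, I): payoffs 5, 9 → best response Right.
P2 against (Bottom, II): payoffs 6, 2 → best response Left.
P2 against (Bottom, III): payoffs 1, 9 → best response Right.
P3 against (Top, Left): payoffs 4, 2, 6 → best response III.
P3 against (Top, Right): payoffs 7, 4, 9 → best response III.
P3 against (Bottom, Left): payoffs 9, 2, 7 → best response I.
P3 against (Bottom, Right): payoffs 2, 8, 4 → best response II.
Mutual best responses: (Top, Right, III).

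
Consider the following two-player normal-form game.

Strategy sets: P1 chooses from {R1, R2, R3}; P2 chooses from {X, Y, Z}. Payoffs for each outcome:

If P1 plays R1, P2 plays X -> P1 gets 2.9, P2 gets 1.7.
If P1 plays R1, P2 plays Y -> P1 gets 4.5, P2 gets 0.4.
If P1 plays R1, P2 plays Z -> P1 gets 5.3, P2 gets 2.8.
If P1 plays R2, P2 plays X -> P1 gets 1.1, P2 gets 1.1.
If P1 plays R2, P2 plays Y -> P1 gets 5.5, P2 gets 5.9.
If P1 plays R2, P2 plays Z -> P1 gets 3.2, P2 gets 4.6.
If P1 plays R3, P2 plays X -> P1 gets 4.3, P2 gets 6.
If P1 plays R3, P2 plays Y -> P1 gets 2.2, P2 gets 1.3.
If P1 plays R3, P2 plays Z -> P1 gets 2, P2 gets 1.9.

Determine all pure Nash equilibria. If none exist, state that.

(R1, X): P1 can switch to R3 (2.9 → 4.3). Not NE.
(R1, Y): P1 can switch to R2 (4.5 → 5.5). Not NE.
(R1, Z): P1 gets 5.3, best alternative 3.2; P2 gets 2.8, best alternative 1.7. No profitable deviation — NE.
(R2, X): P1 can switch to R1 (1.1 → 2.9). Not NE.
(R2, Y): P1 gets 5.5, best alternative 4.5; P2 gets 5.9, best alternative 4.6. No profitable deviation — NE.
(R2, Z): P1 can switch to R1 (3.2 → 5.3). Not NE.
(R3, X): P1 gets 4.3, best alternative 2.9; P2 gets 6, best alternative 1.9. No profitable deviation — NE.
(R3, Y): P1 can switch to R1 (2.2 → 4.5). Not NE.
(R3, Z): P1 can switch to R1 (2 → 5.3). Not NE.

The pure Nash equilibria are (R1, Z); (R2, Y); (R3, X).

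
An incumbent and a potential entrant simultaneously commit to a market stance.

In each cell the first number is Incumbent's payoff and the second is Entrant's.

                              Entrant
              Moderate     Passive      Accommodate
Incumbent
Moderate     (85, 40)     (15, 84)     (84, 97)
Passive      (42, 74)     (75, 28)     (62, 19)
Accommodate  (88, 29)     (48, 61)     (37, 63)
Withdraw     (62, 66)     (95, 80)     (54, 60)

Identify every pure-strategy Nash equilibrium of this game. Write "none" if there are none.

(Moderate, Accommodate) and (Withdraw, Passive)

Incumbent against Moderate: payoffs 85, 42, 88, 62 → best response Accommodate.
Incumbent against Passive: payoffs 15, 75, 48, 95 → best response Withdraw.
Incumbent against Accommodate: payoffs 84, 62, 37, 54 → best response Moderate.
Entrant against Moderate: payoffs 40, 84, 97 → best response Accommodate.
Entrant against Passive: payoffs 74, 28, 19 → best response Moderate.
Entrant against Accommodate: payoffs 29, 61, 63 → best response Accommodate.
Entrant against Withdraw: payoffs 66, 80, 60 → best response Passive.
Mutual best responses: (Moderate, Accommodate); (Withdraw, Passive).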